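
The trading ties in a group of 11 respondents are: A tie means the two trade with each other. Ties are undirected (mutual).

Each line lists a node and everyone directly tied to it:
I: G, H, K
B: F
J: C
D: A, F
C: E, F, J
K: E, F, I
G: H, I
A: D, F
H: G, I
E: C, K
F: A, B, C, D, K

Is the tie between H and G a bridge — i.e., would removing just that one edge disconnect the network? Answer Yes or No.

No

Even without that edge, H still reaches G via H – I – G, so the network stays connected. Not a bridge.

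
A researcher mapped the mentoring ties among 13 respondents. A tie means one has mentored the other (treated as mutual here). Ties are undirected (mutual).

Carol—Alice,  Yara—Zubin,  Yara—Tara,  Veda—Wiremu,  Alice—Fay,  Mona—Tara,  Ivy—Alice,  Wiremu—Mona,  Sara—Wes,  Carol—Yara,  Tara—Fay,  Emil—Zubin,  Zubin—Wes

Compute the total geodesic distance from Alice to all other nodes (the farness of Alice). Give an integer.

35

Distances from Alice: Carol:1, Emil:4, Fay:1, Ivy:1, Mona:3, Sara:5, Tara:2, Veda:5, Wes:4, Wiremu:4, Yara:2, Zubin:3.
Sum = 1 + 4 + 1 + 1 + 3 + 5 + 2 + 5 + 4 + 4 + 2 + 3 = 35.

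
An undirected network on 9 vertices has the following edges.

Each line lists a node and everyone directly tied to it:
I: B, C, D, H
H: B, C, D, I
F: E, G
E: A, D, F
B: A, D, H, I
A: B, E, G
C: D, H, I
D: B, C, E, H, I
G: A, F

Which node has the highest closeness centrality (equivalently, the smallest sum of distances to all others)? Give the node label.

D

Farness (sum of distances to all others) for each node — A:14, B:13, C:17, D:12, E:13, F:18, G:19, H:14, I:14.
The smallest farness is 12, for D, so D has the highest closeness.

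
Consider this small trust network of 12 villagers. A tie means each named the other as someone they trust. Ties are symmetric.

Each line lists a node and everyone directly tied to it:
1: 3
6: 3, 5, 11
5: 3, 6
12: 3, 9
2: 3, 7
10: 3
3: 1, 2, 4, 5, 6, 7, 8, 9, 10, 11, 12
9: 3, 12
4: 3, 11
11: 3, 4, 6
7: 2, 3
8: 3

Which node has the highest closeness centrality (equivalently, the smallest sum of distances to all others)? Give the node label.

Farness (sum of distances to all others) for each node — 1:21, 2:20, 3:11, 4:20, 5:20, 6:19, 7:20, 8:21, 9:20, 10:21, 11:19, 12:20.
The smallest farness is 11, for 3, so 3 has the highest closeness.

3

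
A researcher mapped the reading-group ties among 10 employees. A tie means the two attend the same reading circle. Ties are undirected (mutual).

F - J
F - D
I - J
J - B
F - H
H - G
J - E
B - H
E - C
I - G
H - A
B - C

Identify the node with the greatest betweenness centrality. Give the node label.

H

Unnormalized betweenness of each node: A:0, B:23/3, C:7/6, D:0, E:5/3, F:29/3, G:2, H:41/3, I:2, J:73/6.
H has the largest value, 41/3, making it the main broker — the node through which the most shortest paths run.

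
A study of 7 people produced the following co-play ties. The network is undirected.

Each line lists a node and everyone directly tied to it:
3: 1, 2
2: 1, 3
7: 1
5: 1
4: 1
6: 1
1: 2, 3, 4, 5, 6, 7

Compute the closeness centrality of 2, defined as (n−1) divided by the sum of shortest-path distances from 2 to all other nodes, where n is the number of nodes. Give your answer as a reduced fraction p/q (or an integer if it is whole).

Distances from 2: 1:1, 3:1, 4:2, 5:2, 6:2, 7:2. Sum = 10.
n = 7, so closeness = 6/10 = 3/5.

3/5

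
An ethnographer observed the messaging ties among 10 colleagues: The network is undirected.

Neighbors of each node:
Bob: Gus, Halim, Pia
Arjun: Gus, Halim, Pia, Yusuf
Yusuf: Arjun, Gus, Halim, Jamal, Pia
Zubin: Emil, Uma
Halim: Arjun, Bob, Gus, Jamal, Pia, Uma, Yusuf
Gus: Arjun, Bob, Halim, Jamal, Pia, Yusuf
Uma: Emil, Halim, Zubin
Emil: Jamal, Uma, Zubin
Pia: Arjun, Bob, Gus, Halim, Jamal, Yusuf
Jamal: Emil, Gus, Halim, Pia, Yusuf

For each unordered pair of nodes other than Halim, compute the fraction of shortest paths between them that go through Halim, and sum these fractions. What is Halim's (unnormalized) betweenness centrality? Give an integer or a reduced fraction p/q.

Pairs whose geodesics pass through Halim — Gus–Uma: 1; Gus–Zubin: 1/2; Bob–Arjun: 1/3; Bob–Jamal: 1/3; Bob–Yusuf: 1/3; Bob–Uma: 1; Bob–Zubin: 1; Bob–Emil: 2/4; Arjun–Jamal: 1/4; Arjun–Uma: 1; Arjun–Zubin: 1; Arjun–Emil: 2/5; Jamal–Uma: 1/2; Yusuf–Uma: 1 … (+3 more pairs).
All other pairs contribute 0.
Summing the contributions gives betweenness(Halim) = 223/20.

223/20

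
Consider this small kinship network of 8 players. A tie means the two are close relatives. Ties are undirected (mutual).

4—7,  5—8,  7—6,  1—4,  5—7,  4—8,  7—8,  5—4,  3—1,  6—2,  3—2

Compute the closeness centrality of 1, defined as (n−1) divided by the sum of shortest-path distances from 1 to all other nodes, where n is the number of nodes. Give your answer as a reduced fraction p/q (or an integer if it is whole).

Distances from 1: 2:2, 3:1, 4:1, 5:2, 6:3, 7:2, 8:2. Sum = 13.
n = 8, so closeness = 7/13.

7/13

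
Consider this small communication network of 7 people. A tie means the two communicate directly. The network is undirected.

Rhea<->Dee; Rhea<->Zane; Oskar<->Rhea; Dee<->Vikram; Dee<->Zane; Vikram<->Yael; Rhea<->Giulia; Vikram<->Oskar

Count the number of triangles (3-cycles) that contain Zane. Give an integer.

Zane's neighbors: Dee and Rhea.
Neighbor pairs that are themselves tied: Zane–Dee–Rhea. Each forms one triangle with Zane, for 1 in total.

1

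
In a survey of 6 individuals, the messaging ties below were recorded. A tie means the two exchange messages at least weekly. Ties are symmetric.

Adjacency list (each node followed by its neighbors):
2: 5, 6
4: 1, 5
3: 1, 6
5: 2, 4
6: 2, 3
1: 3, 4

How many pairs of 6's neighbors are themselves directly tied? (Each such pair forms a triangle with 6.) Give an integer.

6's neighbors are 2 and 3, but none of them are tied to each other, so no triangle contains 6.

0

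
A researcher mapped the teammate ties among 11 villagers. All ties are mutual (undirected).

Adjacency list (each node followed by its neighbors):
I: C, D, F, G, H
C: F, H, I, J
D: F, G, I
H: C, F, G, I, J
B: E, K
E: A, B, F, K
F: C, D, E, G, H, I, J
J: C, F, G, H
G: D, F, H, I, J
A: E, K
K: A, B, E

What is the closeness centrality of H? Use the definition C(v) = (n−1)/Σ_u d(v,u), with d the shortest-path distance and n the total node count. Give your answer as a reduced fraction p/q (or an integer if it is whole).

Distances from H: A:3, B:3, C:1, D:2, E:2, F:1, G:1, I:1, J:1, K:3. Sum = 18.
n = 11, so closeness = 10/18 = 5/9.

5/9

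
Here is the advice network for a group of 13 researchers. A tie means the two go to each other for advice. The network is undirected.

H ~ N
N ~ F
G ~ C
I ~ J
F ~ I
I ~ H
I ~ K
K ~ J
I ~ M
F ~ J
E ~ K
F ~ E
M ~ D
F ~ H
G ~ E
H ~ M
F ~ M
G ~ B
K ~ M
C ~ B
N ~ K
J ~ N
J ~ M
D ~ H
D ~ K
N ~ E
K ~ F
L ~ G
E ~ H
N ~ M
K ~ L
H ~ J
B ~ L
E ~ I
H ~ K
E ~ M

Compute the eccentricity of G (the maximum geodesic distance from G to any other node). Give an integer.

3

Distances from G: B:1, C:1, D:3, E:1, F:2, H:2, I:2, J:3, K:2, L:1, M:2, N:2.
The largest is 3 (to J and D), so the eccentricity of G is 3.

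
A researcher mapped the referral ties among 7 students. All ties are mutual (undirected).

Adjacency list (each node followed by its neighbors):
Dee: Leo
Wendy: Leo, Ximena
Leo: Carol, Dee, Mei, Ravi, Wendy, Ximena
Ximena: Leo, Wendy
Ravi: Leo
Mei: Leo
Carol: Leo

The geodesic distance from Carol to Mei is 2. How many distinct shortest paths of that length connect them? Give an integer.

1

The shortest distance is 2, and the only length-2 path is Carol–Leo–Mei. So there is exactly 1 shortest path.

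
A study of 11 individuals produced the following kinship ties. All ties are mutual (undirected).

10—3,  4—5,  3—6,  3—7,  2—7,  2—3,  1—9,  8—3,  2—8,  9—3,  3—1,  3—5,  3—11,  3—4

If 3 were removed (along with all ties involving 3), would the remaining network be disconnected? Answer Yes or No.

Removing 3 leaves {4 and 5} with no path to {1 and 9}, so the network splits into 6 components. 3 is a cut vertex.

Yes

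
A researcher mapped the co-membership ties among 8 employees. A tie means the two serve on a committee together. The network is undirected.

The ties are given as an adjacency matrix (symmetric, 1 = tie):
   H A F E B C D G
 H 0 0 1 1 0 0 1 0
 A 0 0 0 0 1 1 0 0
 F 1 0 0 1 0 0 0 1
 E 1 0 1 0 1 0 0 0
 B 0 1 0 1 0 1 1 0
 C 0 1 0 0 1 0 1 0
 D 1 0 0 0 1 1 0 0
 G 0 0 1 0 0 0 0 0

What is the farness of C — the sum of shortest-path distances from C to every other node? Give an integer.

Distances from C: A:1, B:1, D:1, E:2, F:3, G:4, H:2.
Sum = 1 + 1 + 1 + 2 + 3 + 4 + 2 = 14.

14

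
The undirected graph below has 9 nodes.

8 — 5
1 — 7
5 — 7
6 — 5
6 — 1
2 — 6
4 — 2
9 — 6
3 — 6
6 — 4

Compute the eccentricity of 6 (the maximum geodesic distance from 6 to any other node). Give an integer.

Distances from 6: 1:1, 2:1, 3:1, 4:1, 5:1, 7:2, 8:2, 9:1.
The largest is 2 (to 8 and 7), so the eccentricity of 6 is 2.

2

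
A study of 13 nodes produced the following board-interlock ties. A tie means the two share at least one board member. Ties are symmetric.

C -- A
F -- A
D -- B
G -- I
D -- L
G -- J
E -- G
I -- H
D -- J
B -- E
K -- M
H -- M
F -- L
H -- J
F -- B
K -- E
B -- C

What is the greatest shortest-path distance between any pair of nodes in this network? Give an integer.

Eccentricity of each node (its greatest distance to any other): A:5, B:3, C:4, D:3, E:3, F:4, G:4, H:5, I:5, J:4, K:4, L:4, M:5.
The maximum eccentricity is 5, realized for instance by the pair A–M via A – F – B – E – K – M. So the diameter is 5.

5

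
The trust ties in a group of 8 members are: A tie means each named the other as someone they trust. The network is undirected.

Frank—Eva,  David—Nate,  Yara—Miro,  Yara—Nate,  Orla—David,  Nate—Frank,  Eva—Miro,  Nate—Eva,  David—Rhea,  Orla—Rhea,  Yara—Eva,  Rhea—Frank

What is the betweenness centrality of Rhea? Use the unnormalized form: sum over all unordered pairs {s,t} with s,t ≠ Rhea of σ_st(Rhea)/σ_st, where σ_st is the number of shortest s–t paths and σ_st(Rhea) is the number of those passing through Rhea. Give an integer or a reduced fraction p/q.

7/3

Pairs whose geodesics pass through Rhea — Frank–Orla: 1; Frank–David: 1/2; Orla–Miro: 1/3; Orla–Eva: 1/2.
All other pairs contribute 0.
Summing the contributions gives betweenness(Rhea) = 7/3.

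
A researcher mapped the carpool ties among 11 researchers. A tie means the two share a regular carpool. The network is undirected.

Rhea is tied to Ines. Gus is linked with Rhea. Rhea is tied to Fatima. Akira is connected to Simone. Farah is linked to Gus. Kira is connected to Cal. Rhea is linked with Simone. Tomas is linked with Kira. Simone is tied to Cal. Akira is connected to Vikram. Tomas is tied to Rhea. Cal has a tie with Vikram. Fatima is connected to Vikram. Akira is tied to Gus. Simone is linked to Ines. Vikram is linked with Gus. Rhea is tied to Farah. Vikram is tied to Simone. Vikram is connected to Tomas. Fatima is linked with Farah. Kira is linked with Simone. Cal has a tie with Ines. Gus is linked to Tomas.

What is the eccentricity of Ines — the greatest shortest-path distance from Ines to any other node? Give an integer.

Distances from Ines: Akira:2, Cal:1, Farah:2, Fatima:2, Gus:2, Kira:2, Rhea:1, Simone:1, Tomas:2, Vikram:2.
The largest is 2 (to Tomas, Fatima, Farah, Gus, Kira, Vikram, and Akira), so the eccentricity of Ines is 2.

2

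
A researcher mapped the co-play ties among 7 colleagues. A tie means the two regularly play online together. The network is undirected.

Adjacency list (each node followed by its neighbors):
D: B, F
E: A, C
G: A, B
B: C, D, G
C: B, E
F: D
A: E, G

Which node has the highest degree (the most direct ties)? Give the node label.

Degrees — A:2, B:3, C:2, D:2, E:2, F:1, G:2.
The maximum is 3, attained only by B.

B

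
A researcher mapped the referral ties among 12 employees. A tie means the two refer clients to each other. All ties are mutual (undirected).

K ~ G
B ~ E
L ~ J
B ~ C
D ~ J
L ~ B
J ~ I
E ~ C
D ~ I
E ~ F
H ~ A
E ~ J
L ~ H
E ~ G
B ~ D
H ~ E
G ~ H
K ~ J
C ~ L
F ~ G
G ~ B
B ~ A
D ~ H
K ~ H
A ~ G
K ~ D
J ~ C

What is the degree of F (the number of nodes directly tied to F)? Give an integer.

2

F is directly tied to E and G. That is 2 neighbors, so the degree of F is 2.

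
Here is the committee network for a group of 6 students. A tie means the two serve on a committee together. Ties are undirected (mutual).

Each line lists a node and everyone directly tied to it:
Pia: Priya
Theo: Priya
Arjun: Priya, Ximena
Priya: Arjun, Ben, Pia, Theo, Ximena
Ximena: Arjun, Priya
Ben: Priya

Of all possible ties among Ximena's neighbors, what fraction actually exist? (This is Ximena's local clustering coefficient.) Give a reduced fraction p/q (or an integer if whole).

Ximena's neighbors: Arjun and Priya (k = 2).
Possible neighbor pairs: C(2,2) = 1. Edges among them: Arjun–Priya → e = 1.
Clustering(Ximena) = 1/1.

1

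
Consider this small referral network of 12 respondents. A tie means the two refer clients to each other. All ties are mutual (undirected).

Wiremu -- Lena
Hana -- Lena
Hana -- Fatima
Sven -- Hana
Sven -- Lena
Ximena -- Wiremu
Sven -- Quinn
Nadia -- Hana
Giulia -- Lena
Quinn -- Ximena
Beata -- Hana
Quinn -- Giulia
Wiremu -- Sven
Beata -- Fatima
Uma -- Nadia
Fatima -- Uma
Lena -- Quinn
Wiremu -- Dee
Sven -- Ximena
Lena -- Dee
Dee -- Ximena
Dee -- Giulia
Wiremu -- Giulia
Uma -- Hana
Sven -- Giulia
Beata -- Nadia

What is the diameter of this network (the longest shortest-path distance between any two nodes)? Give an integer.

3

Eccentricity of each node (its greatest distance to any other): Beata:3, Dee:3, Fatima:3, Giulia:3, Hana:2, Lena:2, Nadia:3, Quinn:3, Sven:2, Uma:3, Wiremu:3, Ximena:3.
The maximum eccentricity is 3, realized for instance by the pair Uma–Wiremu via Uma – Hana – Sven – Wiremu. So the diameter is 3.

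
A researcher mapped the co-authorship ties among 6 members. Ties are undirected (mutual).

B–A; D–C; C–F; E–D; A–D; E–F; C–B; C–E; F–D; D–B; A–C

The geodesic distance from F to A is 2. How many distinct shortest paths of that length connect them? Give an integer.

2

The shortest distance is 2. The length-2 paths are: F–D–A; F–C–A.
That gives 2 distinct shortest paths.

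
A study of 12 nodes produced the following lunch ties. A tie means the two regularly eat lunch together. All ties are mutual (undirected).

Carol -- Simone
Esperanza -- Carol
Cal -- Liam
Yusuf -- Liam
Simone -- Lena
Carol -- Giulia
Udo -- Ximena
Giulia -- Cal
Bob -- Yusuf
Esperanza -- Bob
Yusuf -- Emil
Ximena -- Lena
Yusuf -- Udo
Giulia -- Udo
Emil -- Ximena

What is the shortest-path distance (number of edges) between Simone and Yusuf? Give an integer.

One shortest route is Simone – Lena – Ximena – Udo – Yusuf, which uses 4 edges, and at distance 3 from Simone we only reach {Bob, Cal, Emil, Udo}, which does not include Yusuf. So d(Simone,Yusuf) = 4.

4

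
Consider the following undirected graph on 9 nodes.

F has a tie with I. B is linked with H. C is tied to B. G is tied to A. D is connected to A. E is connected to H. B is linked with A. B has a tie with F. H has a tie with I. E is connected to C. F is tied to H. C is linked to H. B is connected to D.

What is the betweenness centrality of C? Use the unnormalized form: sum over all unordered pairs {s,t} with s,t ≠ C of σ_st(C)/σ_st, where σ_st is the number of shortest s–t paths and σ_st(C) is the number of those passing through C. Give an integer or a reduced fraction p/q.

2

Pairs whose geodesics pass through C — B–E: 1/2; E–A: 1/2; E–G: 1/2; E–D: 1/2.
All other pairs contribute 0.
Summing the contributions gives betweenness(C) = 2.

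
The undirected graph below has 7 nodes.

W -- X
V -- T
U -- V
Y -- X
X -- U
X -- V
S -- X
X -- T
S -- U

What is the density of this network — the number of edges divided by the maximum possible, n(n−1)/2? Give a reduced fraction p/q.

3/7

There are 9 edges and 7 nodes, so the maximum possible is C(7,2) = 21.
Density = 9/21 = 3/7.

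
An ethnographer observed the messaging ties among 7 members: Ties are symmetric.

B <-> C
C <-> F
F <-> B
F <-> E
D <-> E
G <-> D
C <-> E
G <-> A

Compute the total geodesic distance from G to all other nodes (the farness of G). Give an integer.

14

Distances from G: A:1, B:4, C:3, D:1, E:2, F:3.
Sum = 1 + 4 + 3 + 1 + 2 + 3 = 14.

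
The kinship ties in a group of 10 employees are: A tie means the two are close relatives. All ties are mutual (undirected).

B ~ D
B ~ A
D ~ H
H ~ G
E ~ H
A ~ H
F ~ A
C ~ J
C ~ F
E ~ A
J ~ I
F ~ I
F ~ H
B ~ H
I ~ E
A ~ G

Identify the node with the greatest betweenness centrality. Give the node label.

Unnormalized betweenness of each node: A:73/12, B:1/2, C:13/6, D:0, E:25/6, F:145/12, G:0, H:151/12, I:17/3, J:3/4.
H has the largest value, 151/12, making it the main broker — the node through which the most shortest paths run.

H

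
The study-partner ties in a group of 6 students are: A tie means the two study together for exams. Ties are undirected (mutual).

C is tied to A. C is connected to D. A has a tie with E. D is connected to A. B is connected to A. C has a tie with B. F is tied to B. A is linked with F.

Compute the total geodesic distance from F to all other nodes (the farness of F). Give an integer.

8

Distances from F: A:1, B:1, C:2, D:2, E:2.
Sum = 1 + 1 + 2 + 2 + 2 = 8.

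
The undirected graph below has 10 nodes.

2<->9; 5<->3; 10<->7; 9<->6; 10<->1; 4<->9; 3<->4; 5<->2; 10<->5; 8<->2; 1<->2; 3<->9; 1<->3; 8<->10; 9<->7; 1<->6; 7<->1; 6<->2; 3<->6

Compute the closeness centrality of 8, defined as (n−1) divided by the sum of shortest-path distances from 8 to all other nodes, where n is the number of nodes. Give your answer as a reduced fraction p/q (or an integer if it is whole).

Distances from 8: 1:2, 2:1, 3:3, 4:3, 5:2, 6:2, 7:2, 9:2, 10:1. Sum = 18.
n = 10, so closeness = 9/18 = 1/2.

1/2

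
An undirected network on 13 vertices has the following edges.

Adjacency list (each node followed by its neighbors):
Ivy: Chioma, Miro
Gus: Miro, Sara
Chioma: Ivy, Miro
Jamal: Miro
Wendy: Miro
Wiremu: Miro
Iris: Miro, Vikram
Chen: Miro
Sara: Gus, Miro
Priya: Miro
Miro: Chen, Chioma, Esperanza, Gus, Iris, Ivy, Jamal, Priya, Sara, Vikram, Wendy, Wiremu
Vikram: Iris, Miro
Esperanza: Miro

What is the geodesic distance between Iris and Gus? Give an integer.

One shortest route is Iris – Miro – Gus, which uses 2 edges, and Iris and Gus are not directly tied, so nothing shorter exists. So d(Iris,Gus) = 2.

2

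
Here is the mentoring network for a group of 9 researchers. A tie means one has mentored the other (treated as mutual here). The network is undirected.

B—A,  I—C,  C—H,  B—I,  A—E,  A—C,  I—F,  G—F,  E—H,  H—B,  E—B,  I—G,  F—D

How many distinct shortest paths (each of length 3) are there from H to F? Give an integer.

The shortest distance is 3. The length-3 paths are: H–C–I–F; H–B–I–F.
That gives 2 distinct shortest paths.

2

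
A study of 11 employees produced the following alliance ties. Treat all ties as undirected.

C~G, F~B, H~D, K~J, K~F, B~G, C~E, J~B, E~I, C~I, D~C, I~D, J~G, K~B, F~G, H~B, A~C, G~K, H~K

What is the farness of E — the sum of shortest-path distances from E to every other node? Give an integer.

23

Distances from E: A:2, B:3, C:1, D:2, F:3, G:2, H:3, I:1, J:3, K:3.
Sum = 2 + 3 + 1 + 2 + 3 + 2 + 3 + 1 + 3 + 3 = 23.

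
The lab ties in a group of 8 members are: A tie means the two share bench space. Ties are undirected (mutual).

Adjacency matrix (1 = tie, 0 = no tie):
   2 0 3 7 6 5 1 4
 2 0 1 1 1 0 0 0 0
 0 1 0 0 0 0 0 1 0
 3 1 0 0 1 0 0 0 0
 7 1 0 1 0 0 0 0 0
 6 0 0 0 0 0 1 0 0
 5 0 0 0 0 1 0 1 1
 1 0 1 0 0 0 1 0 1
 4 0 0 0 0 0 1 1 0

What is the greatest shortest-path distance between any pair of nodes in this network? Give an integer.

5

Eccentricity of each node (its greatest distance to any other): 0:3, 1:3, 2:4, 3:5, 4:4, 5:4, 6:5, 7:5.
The maximum eccentricity is 5, realized for instance by the pair 3–6 via 3 – 2 – 0 – 1 – 5 – 6. So the diameter is 5.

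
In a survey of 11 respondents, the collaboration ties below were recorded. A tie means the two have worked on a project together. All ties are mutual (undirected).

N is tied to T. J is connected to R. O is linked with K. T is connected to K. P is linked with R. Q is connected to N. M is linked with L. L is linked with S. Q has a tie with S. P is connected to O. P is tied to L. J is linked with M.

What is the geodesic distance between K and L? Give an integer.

3

One shortest route is K – O – P – L, which uses 3 edges, and at distance 2 from K we only reach {N, P}, which does not include L. So d(K,L) = 3.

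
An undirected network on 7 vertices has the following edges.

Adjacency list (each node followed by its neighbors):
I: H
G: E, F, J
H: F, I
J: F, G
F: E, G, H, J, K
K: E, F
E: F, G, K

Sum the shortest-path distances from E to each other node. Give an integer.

10

Distances from E: F:1, G:1, H:2, I:3, J:2, K:1.
Sum = 1 + 1 + 2 + 3 + 2 + 1 = 10.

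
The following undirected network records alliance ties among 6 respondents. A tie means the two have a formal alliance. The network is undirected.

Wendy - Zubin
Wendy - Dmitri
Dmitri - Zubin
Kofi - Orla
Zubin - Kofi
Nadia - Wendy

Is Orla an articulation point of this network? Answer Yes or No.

No

Even without Orla, every remaining node can still reach every other (the residual graph is connected), so Orla is not a cut vertex.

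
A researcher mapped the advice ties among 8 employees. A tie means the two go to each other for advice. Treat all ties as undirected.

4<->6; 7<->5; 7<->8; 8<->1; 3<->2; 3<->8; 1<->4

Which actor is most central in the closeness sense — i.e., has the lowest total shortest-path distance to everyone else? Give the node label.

8

Farness (sum of distances to all others) for each node — 1:14, 2:22, 3:16, 4:18, 5:22, 6:24, 7:16, 8:12.
The smallest farness is 12, for 8, so 8 has the highest closeness.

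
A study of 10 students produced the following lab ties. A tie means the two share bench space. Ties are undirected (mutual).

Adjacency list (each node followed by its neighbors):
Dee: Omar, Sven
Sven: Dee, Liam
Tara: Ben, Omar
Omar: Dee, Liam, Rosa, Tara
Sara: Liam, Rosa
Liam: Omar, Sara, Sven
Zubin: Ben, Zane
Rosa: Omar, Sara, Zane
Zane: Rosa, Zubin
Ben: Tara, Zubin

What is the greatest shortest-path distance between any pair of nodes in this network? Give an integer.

5

Eccentricity of each node (its greatest distance to any other): Ben:4, Dee:4, Liam:4, Omar:3, Rosa:3, Sara:4, Sven:5, Tara:3, Zane:4, Zubin:5.
The maximum eccentricity is 5, realized for instance by the pair Zubin–Sven via Zubin – Ben – Tara – Omar – Liam – Sven. So the diameter is 5.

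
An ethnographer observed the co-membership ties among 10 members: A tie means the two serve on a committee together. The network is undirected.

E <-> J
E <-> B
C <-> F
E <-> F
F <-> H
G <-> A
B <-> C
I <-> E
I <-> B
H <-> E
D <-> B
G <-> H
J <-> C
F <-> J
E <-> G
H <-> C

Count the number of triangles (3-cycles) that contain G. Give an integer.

1

G's neighbors: A, E, and H.
Neighbor pairs that are themselves tied: G–E–H. Each forms one triangle with G, for 1 in total.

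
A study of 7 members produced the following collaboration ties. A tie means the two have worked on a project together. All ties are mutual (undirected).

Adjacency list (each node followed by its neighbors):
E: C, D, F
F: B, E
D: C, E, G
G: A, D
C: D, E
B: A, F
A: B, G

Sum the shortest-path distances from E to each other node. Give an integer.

10

Distances from E: A:3, B:2, C:1, D:1, F:1, G:2.
Sum = 3 + 2 + 1 + 1 + 1 + 2 = 10.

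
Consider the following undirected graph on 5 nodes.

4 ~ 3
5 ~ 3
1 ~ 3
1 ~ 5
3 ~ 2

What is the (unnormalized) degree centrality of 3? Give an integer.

4

3 is directly tied to 1, 2, 4, and 5. That is 4 neighbors, so the degree of 3 is 4.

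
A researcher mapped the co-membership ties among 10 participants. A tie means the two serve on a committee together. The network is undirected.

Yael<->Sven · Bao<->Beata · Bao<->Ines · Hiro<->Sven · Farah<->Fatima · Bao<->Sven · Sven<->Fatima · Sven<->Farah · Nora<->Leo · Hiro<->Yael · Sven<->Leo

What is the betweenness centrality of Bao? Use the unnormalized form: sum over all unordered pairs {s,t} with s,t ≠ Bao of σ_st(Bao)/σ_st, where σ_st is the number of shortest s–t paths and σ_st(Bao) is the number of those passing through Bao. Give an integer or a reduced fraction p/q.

15

Pairs whose geodesics pass through Bao — Sven–Ines: 1; Sven–Beata: 1; Nora–Ines: 1; Nora–Beata: 1; Hiro–Ines: 1; Hiro–Beata: 1; Farah–Ines: 1; Farah–Beata: 1; Fatima–Ines: 1; Fatima–Beata: 1; Yael–Ines: 1; Yael–Beata: 1; Ines–Beata: 1; Ines–Leo: 1 … (+1 more pairs).
All other pairs contribute 0.
Summing the contributions gives betweenness(Bao) = 15.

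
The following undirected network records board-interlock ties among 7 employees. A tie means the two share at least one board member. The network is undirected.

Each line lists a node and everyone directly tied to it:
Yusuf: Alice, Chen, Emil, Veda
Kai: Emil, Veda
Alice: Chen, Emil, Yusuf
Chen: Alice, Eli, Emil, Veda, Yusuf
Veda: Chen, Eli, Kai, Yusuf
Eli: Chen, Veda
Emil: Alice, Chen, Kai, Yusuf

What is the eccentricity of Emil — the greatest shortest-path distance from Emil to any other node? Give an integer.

2

Distances from Emil: Alice:1, Chen:1, Eli:2, Kai:1, Veda:2, Yusuf:1.
The largest is 2 (to Veda and Eli), so the eccentricity of Emil is 2.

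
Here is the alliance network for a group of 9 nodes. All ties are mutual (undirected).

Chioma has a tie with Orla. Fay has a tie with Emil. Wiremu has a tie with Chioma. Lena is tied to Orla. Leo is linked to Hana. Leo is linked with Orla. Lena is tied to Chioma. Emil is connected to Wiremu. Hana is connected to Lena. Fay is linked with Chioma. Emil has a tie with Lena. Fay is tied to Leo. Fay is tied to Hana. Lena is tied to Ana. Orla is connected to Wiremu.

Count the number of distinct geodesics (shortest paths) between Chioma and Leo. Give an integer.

The shortest distance is 2. The length-2 paths are: Chioma–Fay–Leo; Chioma–Orla–Leo.
That gives 2 distinct shortest paths.

2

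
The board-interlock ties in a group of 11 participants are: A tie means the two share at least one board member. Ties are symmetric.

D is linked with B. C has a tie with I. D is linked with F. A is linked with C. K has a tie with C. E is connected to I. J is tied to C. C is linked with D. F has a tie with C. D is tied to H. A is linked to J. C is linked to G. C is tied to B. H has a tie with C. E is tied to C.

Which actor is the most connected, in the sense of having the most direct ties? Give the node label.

C

Degrees — A:2, B:2, C:10, D:4, E:2, F:2, G:1, H:2, I:2, J:2, K:1.
The maximum is 10, attained only by C.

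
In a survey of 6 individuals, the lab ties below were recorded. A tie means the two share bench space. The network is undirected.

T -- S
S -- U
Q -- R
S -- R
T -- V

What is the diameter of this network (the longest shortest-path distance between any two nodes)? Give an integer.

4

Eccentricity of each node (its greatest distance to any other): Q:4, R:3, S:2, T:3, U:3, V:4.
The maximum eccentricity is 4, realized for instance by the pair V–Q via V – T – S – R – Q. So the diameter is 4.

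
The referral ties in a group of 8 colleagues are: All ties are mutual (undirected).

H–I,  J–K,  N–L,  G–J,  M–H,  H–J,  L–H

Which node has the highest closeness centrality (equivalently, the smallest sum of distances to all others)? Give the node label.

H

Farness (sum of distances to all others) for each node — G:18, H:10, I:16, J:12, K:18, L:14, M:16, N:20.
The smallest farness is 10, for H, so H has the highest closeness.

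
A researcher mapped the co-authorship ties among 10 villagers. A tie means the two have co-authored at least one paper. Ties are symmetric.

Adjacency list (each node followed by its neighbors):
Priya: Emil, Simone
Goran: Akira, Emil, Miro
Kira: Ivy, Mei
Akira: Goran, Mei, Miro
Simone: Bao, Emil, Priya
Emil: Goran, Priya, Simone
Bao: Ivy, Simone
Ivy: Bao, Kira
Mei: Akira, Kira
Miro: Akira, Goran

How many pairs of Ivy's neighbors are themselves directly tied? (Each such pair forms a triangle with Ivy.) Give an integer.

Ivy's neighbors are Bao and Kira, but none of them are tied to each other, so no triangle contains Ivy.

0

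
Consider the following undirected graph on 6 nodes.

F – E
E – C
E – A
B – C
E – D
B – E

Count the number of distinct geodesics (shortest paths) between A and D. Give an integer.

1

The shortest distance is 2, and the only length-2 path is A–E–D. So there is exactly 1 shortest path.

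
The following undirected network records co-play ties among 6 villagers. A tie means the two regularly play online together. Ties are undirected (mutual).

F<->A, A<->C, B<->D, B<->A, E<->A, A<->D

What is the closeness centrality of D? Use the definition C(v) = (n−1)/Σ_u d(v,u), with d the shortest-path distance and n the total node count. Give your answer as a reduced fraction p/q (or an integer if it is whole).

Distances from D: A:1, B:1, C:2, E:2, F:2. Sum = 8.
n = 6, so closeness = 5/8.

5/8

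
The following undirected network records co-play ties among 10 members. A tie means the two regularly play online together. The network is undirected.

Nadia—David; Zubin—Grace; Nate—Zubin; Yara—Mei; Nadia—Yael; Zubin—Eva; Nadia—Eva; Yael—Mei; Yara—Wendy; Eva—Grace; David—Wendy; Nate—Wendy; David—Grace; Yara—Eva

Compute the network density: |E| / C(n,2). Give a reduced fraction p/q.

There are 14 edges and 10 nodes, so the maximum possible is C(10,2) = 45.
Density = 14/45.

14/45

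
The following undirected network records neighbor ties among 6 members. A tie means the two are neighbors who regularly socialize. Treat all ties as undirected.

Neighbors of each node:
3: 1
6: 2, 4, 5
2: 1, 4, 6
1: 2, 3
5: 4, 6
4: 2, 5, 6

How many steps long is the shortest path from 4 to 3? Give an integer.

3

One shortest route is 4 – 2 – 1 – 3, which uses 3 edges, and at distance 2 from 4 we only reach {1}, which does not include 3. So d(4,3) = 3.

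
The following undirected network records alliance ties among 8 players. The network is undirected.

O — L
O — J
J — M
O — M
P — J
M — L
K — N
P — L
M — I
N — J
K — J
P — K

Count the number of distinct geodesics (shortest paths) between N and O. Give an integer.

The shortest distance is 2, and the only length-2 path is N–J–O. So there is exactly 1 shortest path.

1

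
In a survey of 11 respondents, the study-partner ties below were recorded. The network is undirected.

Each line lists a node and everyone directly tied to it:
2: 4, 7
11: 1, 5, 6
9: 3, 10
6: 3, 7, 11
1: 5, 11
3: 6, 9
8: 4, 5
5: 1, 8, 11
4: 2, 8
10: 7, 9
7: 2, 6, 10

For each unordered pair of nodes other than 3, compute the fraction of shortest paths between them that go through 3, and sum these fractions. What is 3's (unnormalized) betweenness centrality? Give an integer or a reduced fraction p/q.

9/2

Pairs whose geodesics pass through 3 — 9–6: 1; 9–11: 1; 9–1: 1; 9–5: 1; 9–8: 1/2.
All other pairs contribute 0.
Summing the contributions gives betweenness(3) = 9/2.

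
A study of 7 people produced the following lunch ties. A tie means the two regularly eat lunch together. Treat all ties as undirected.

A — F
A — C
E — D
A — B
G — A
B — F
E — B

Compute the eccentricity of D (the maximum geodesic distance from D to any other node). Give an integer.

4

Distances from D: A:3, B:2, C:4, E:1, F:3, G:4.
The largest is 4 (to C and G), so the eccentricity of D is 4.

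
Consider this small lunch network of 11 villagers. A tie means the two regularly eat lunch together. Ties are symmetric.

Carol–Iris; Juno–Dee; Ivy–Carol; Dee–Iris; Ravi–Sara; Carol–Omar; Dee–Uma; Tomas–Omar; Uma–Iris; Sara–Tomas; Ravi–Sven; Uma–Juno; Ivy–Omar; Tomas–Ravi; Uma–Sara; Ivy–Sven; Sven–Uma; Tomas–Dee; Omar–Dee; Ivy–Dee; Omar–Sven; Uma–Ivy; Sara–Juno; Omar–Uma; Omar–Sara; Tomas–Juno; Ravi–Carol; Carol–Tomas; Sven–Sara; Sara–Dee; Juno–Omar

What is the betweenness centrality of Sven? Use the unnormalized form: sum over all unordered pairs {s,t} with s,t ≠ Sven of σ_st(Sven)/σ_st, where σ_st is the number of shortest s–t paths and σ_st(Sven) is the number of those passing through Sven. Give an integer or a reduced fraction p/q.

3/2

Pairs whose geodesics pass through Sven — Ivy–Sara: 1/4; Ivy–Ravi: 1/2; Uma–Ravi: 1/2; Omar–Ravi: 1/4.
All other pairs contribute 0.
Summing the contributions gives betweenness(Sven) = 3/2.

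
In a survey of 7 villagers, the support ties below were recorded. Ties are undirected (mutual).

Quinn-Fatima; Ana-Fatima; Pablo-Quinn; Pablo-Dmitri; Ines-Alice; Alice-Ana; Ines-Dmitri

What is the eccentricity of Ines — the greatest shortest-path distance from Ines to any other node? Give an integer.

3

Distances from Ines: Alice:1, Ana:2, Dmitri:1, Fatima:3, Pablo:2, Quinn:3.
The largest is 3 (to Quinn and Fatima), so the eccentricity of Ines is 3.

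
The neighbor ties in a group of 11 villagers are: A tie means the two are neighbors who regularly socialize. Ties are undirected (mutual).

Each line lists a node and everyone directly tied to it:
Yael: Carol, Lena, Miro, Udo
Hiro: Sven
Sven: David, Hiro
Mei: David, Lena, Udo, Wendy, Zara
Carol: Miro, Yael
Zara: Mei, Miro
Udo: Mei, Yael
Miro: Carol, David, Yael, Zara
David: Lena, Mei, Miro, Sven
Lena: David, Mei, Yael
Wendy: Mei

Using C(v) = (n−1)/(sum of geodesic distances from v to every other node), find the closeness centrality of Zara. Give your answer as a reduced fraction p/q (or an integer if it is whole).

10/21

Distances from Zara: Carol:2, David:2, Hiro:4, Lena:2, Mei:1, Miro:1, Sven:3, Udo:2, Wendy:2, Yael:2. Sum = 21.
n = 11, so closeness = 10/21.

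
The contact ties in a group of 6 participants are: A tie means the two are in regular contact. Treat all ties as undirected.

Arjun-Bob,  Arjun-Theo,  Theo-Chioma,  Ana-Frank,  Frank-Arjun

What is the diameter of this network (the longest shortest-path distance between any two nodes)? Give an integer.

Eccentricity of each node (its greatest distance to any other): Ana:4, Arjun:2, Bob:3, Chioma:4, Frank:3, Theo:3.
The maximum eccentricity is 4, realized for instance by the pair Chioma–Ana via Chioma – Theo – Arjun – Frank – Ana. So the diameter is 4.

4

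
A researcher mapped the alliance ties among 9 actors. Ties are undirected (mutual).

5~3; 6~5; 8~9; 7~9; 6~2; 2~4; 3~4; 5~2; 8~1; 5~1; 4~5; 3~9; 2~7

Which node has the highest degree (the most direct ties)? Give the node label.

5

Degrees — 1:2, 2:4, 3:3, 4:3, 5:5, 6:2, 7:2, 8:2, 9:3.
The maximum is 5, attained only by 5.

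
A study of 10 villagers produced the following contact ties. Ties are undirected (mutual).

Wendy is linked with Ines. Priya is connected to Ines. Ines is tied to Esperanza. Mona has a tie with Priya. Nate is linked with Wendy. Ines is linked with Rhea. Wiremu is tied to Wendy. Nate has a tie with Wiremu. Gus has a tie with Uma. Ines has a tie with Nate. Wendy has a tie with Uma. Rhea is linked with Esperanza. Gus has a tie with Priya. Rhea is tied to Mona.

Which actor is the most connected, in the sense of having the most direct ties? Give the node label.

Ines

Degrees — Esperanza:2, Gus:2, Ines:5, Mona:2, Nate:3, Priya:3, Rhea:3, Uma:2, Wendy:4, Wiremu:2.
The maximum is 5, attained only by Ines.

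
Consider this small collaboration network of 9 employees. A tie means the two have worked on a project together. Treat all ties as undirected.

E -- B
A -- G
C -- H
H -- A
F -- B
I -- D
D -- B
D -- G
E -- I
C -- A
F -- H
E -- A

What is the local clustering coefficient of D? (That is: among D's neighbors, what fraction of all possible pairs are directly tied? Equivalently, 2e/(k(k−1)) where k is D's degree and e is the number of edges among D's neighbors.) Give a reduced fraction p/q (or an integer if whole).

D's neighbors: B, G, and I (k = 3).
Possible neighbor pairs: C(3,2) = 3. Edges among them: none → e = 0.
Clustering(D) = 0/3 = 0.

0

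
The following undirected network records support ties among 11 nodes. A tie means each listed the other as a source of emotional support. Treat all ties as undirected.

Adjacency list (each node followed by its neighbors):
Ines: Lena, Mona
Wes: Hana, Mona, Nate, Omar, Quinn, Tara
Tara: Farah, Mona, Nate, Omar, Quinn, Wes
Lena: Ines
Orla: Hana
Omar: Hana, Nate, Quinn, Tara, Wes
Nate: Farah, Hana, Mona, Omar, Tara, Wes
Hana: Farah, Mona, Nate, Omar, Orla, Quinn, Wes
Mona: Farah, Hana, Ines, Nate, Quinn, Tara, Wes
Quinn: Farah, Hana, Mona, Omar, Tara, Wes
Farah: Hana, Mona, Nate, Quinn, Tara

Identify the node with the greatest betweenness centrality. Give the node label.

Unnormalized betweenness of each node: Farah:1/2, Hana:613/60, Ines:9, Lena:0, Mona:167/10, Nate:83/60, Omar:1/2, Orla:0, Quinn:83/60, Tara:73/60, Wes:11/10.
Mona has the largest value, 167/10, making it the main broker — the node through which the most shortest paths run.

Mona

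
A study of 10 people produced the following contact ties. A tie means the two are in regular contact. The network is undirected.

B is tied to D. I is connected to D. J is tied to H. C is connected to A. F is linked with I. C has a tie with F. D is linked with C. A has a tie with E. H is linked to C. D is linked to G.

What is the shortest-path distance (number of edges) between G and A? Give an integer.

3

One shortest route is G – D – C – A, which uses 3 edges, and at distance 2 from G we only reach {B, C, I}, which does not include A. So d(G,A) = 3.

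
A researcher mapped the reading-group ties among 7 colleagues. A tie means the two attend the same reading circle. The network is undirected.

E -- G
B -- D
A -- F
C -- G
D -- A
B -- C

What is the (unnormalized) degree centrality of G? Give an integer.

G is directly tied to C and E. That is 2 neighbors, so the degree of G is 2.

2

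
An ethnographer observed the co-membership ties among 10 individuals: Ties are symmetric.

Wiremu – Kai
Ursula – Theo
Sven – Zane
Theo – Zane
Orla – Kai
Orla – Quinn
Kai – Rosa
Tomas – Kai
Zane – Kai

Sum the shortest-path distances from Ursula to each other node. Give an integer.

30

Distances from Ursula: Kai:3, Orla:4, Quinn:5, Rosa:4, Sven:3, Theo:1, Tomas:4, Wiremu:4, Zane:2.
Sum = 3 + 4 + 5 + 4 + 3 + 1 + 4 + 4 + 2 = 30.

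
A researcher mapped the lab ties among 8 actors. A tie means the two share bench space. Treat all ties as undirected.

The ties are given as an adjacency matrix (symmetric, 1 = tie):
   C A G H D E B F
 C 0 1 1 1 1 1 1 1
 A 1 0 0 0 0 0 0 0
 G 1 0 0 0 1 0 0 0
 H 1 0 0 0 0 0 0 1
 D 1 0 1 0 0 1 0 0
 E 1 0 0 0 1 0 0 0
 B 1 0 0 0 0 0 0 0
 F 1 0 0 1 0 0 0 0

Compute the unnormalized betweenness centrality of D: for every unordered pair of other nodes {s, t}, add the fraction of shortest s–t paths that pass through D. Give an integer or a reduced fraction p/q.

1/2

Pairs whose geodesics pass through D — G–E: 1/2.
All other pairs contribute 0.
Summing the contributions gives betweenness(D) = 1/2.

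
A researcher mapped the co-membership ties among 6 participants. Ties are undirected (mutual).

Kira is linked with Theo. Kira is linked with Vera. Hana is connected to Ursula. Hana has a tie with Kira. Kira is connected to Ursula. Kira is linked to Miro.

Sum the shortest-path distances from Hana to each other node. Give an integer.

Distances from Hana: Kira:1, Miro:2, Theo:2, Ursula:1, Vera:2.
Sum = 1 + 2 + 2 + 1 + 2 = 8.

8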